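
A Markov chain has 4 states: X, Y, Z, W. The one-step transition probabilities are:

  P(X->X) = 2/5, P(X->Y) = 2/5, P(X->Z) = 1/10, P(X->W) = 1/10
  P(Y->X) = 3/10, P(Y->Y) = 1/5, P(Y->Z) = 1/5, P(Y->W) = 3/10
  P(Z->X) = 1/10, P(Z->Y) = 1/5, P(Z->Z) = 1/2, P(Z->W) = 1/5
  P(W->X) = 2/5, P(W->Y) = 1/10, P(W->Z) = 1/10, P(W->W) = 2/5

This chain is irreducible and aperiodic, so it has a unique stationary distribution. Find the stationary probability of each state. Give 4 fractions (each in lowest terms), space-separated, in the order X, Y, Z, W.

Answer: 175/557 133/557 115/557 134/557

Derivation:
The stationary distribution satisfies pi = pi * P, i.e.:
  pi_X = 2/5*pi_X + 3/10*pi_Y + 1/10*pi_Z + 2/5*pi_W
  pi_Y = 2/5*pi_X + 1/5*pi_Y + 1/5*pi_Z + 1/10*pi_W
  pi_Z = 1/10*pi_X + 1/5*pi_Y + 1/2*pi_Z + 1/10*pi_W
  pi_W = 1/10*pi_X + 3/10*pi_Y + 1/5*pi_Z + 2/5*pi_W
with normalization: pi_X + pi_Y + pi_Z + pi_W = 1.

Using the first 3 balance equations plus normalization, the linear system A*pi = b is:
  [-3/5, 3/10, 1/10, 2/5] . pi = 0
  [2/5, -4/5, 1/5, 1/10] . pi = 0
  [1/10, 1/5, -1/2, 1/10] . pi = 0
  [1, 1, 1, 1] . pi = 1

Solving yields:
  pi_X = 175/557
  pi_Y = 133/557
  pi_Z = 115/557
  pi_W = 134/557

Verification (pi * P):
  175/557*2/5 + 133/557*3/10 + 115/557*1/10 + 134/557*2/5 = 175/557 = pi_X  (ok)
  175/557*2/5 + 133/557*1/5 + 115/557*1/5 + 134/557*1/10 = 133/557 = pi_Y  (ok)
  175/557*1/10 + 133/557*1/5 + 115/557*1/2 + 134/557*1/10 = 115/557 = pi_Z  (ok)
  175/557*1/10 + 133/557*3/10 + 115/557*1/5 + 134/557*2/5 = 134/557 = pi_W  (ok)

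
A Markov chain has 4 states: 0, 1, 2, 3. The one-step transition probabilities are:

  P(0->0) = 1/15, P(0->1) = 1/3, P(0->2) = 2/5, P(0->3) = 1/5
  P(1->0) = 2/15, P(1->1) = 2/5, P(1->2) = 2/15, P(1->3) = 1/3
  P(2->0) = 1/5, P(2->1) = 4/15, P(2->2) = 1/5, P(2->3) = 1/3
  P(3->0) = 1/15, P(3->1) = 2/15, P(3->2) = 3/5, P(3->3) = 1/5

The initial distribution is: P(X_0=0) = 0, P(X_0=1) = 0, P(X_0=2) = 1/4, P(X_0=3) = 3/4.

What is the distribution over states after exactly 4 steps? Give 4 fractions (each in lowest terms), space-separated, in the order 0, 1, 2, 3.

Propagating the distribution step by step (d_{t+1} = d_t * P):
d_0 = (0=0, 1=0, 2=1/4, 3=3/4)
  d_1[0] = 0*1/15 + 0*2/15 + 1/4*1/5 + 3/4*1/15 = 1/10
  d_1[1] = 0*1/3 + 0*2/5 + 1/4*4/15 + 3/4*2/15 = 1/6
  d_1[2] = 0*2/5 + 0*2/15 + 1/4*1/5 + 3/4*3/5 = 1/2
  d_1[3] = 0*1/5 + 0*1/3 + 1/4*1/3 + 3/4*1/5 = 7/30
d_1 = (0=1/10, 1=1/6, 2=1/2, 3=7/30)
  d_2[0] = 1/10*1/15 + 1/6*2/15 + 1/2*1/5 + 7/30*1/15 = 13/90
  d_2[1] = 1/10*1/3 + 1/6*2/5 + 1/2*4/15 + 7/30*2/15 = 119/450
  d_2[2] = 1/10*2/5 + 1/6*2/15 + 1/2*1/5 + 7/30*3/5 = 68/225
  d_2[3] = 1/10*1/5 + 1/6*1/3 + 1/2*1/3 + 7/30*1/5 = 13/45
d_2 = (0=13/90, 1=119/450, 2=68/225, 3=13/45)
  d_3[0] = 13/90*1/15 + 119/450*2/15 + 68/225*1/5 + 13/45*1/15 = 841/6750
  d_3[1] = 13/90*1/3 + 119/450*2/5 + 68/225*4/15 + 13/45*2/15 = 1843/6750
  d_3[2] = 13/90*2/5 + 119/450*2/15 + 68/225*1/5 + 13/45*3/5 = 1103/3375
  d_3[3] = 13/90*1/5 + 119/450*1/3 + 68/225*1/3 + 13/45*1/5 = 62/225
d_3 = (0=841/6750, 1=1843/6750, 2=1103/3375, 3=62/225)
  d_4[0] = 841/6750*1/15 + 1843/6750*2/15 + 1103/3375*1/5 + 62/225*1/15 = 289/2250
  d_4[1] = 841/6750*1/3 + 1843/6750*2/5 + 1103/3375*4/15 + 62/225*2/15 = 9269/33750
  d_4[2] = 841/6750*2/5 + 1843/6750*2/15 + 1103/3375*1/5 + 62/225*3/5 = 3209/10125
  d_4[3] = 841/6750*1/5 + 1843/6750*1/3 + 1103/3375*1/3 + 62/225*1/5 = 14174/50625
d_4 = (0=289/2250, 1=9269/33750, 2=3209/10125, 3=14174/50625)

Answer: 289/2250 9269/33750 3209/10125 14174/50625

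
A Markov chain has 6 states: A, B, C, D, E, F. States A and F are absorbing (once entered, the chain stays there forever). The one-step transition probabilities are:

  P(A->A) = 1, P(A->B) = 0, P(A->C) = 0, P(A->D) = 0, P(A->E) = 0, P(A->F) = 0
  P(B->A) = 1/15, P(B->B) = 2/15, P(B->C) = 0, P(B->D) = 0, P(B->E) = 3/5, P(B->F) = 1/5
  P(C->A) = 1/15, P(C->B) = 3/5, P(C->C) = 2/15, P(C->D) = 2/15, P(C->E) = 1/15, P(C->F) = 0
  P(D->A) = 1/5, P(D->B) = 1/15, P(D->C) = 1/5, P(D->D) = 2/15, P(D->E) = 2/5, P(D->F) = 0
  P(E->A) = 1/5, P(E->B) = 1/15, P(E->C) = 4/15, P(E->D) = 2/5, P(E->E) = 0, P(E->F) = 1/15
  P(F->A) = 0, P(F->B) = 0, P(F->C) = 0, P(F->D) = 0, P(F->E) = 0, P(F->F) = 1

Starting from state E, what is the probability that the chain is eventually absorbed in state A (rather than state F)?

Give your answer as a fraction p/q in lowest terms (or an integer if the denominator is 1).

Let a_i = P(absorbed in A | start in state i).
Boundary conditions: a_A = 1, a_F = 0.
For each transient state i, a_i = sum_j P(i->j) * a_j:
  a_B = 1/15*a_A + 2/15*a_B + 0*a_C + 0*a_D + 3/5*a_E + 1/5*a_F
  a_C = 1/15*a_A + 3/5*a_B + 2/15*a_C + 2/15*a_D + 1/15*a_E + 0*a_F
  a_D = 1/5*a_A + 1/15*a_B + 1/5*a_C + 2/15*a_D + 2/5*a_E + 0*a_F
  a_E = 1/5*a_A + 1/15*a_B + 4/15*a_C + 2/5*a_D + 0*a_E + 1/15*a_F

Substituting a_A = 1 and a_F = 0, rearrange to (I - Q) a = r where r[i] = P(i -> A):
  [13/15, 0, 0, -3/5] . (a_B, a_C, a_D, a_E) = 1/15
  [-3/5, 13/15, -2/15, -1/15] . (a_B, a_C, a_D, a_E) = 1/15
  [-1/15, -1/5, 13/15, -2/5] . (a_B, a_C, a_D, a_E) = 1/5
  [-1/15, -4/15, -2/5, 1] . (a_B, a_C, a_D, a_E) = 1/5

Solving yields:
  a_B = 2303/4064
  a_C = 649/1016
  a_D = 3041/4064
  a_E = 2875/4064

Starting state is E, so the absorption probability is a_E = 2875/4064.

Answer: 2875/4064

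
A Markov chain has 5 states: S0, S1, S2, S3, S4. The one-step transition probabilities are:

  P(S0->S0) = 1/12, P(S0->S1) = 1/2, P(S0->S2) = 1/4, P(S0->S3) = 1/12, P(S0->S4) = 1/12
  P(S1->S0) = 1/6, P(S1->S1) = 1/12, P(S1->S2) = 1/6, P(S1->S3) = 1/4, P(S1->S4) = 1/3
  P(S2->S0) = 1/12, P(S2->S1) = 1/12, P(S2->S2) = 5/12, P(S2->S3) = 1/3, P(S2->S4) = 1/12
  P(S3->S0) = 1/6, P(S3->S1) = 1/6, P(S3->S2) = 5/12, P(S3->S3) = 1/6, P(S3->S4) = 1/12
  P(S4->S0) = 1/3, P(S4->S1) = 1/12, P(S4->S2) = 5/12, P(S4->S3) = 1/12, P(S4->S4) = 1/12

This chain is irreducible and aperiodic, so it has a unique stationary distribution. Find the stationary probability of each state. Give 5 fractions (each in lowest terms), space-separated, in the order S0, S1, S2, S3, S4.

Answer: 573/3929 637/3929 4147/11787 850/3929 1460/11787

Derivation:
The stationary distribution satisfies pi = pi * P, i.e.:
  pi_S0 = 1/12*pi_S0 + 1/6*pi_S1 + 1/12*pi_S2 + 1/6*pi_S3 + 1/3*pi_S4
  pi_S1 = 1/2*pi_S0 + 1/12*pi_S1 + 1/12*pi_S2 + 1/6*pi_S3 + 1/12*pi_S4
  pi_S2 = 1/4*pi_S0 + 1/6*pi_S1 + 5/12*pi_S2 + 5/12*pi_S3 + 5/12*pi_S4
  pi_S3 = 1/12*pi_S0 + 1/4*pi_S1 + 1/3*pi_S2 + 1/6*pi_S3 + 1/12*pi_S4
  pi_S4 = 1/12*pi_S0 + 1/3*pi_S1 + 1/12*pi_S2 + 1/12*pi_S3 + 1/12*pi_S4
with normalization: pi_S0 + pi_S1 + pi_S2 + pi_S3 + pi_S4 = 1.

Using the first 4 balance equations plus normalization, the linear system A*pi = b is:
  [-11/12, 1/6, 1/12, 1/6, 1/3] . pi = 0
  [1/2, -11/12, 1/12, 1/6, 1/12] . pi = 0
  [1/4, 1/6, -7/12, 5/12, 5/12] . pi = 0
  [1/12, 1/4, 1/3, -5/6, 1/12] . pi = 0
  [1, 1, 1, 1, 1] . pi = 1

Solving yields:
  pi_S0 = 573/3929
  pi_S1 = 637/3929
  pi_S2 = 4147/11787
  pi_S3 = 850/3929
  pi_S4 = 1460/11787

Verification (pi * P):
  573/3929*1/12 + 637/3929*1/6 + 4147/11787*1/12 + 850/3929*1/6 + 1460/11787*1/3 = 573/3929 = pi_S0  (ok)
  573/3929*1/2 + 637/3929*1/12 + 4147/11787*1/12 + 850/3929*1/6 + 1460/11787*1/12 = 637/3929 = pi_S1  (ok)
  573/3929*1/4 + 637/3929*1/6 + 4147/11787*5/12 + 850/3929*5/12 + 1460/11787*5/12 = 4147/11787 = pi_S2  (ok)
  573/3929*1/12 + 637/3929*1/4 + 4147/11787*1/3 + 850/3929*1/6 + 1460/11787*1/12 = 850/3929 = pi_S3  (ok)
  573/3929*1/12 + 637/3929*1/3 + 4147/11787*1/12 + 850/3929*1/12 + 1460/11787*1/12 = 1460/11787 = pi_S4  (ok)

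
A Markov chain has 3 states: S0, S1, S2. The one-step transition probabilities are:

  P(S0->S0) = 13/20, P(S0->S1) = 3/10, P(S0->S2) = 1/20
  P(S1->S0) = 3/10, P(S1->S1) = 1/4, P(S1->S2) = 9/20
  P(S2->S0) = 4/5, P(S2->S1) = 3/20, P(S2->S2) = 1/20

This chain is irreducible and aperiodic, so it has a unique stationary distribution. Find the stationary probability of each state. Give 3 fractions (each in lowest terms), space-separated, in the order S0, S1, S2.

Answer: 43/74 39/148 23/148

Derivation:
The stationary distribution satisfies pi = pi * P, i.e.:
  pi_S0 = 13/20*pi_S0 + 3/10*pi_S1 + 4/5*pi_S2
  pi_S1 = 3/10*pi_S0 + 1/4*pi_S1 + 3/20*pi_S2
  pi_S2 = 1/20*pi_S0 + 9/20*pi_S1 + 1/20*pi_S2
with normalization: pi_S0 + pi_S1 + pi_S2 = 1.

Using the first 2 balance equations plus normalization, the linear system A*pi = b is:
  [-7/20, 3/10, 4/5] . pi = 0
  [3/10, -3/4, 3/20] . pi = 0
  [1, 1, 1] . pi = 1

Solving yields:
  pi_S0 = 43/74
  pi_S1 = 39/148
  pi_S2 = 23/148

Verification (pi * P):
  43/74*13/20 + 39/148*3/10 + 23/148*4/5 = 43/74 = pi_S0  (ok)
  43/74*3/10 + 39/148*1/4 + 23/148*3/20 = 39/148 = pi_S1  (ok)
  43/74*1/20 + 39/148*9/20 + 23/148*1/20 = 23/148 = pi_S2  (ok)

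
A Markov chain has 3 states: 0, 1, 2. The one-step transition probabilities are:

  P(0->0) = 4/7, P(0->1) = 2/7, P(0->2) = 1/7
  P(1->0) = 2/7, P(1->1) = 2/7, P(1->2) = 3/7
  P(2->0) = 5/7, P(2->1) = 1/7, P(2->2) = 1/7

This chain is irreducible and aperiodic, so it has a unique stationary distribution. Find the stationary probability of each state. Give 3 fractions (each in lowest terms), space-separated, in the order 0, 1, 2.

Answer: 9/17 13/51 11/51

Derivation:
The stationary distribution satisfies pi = pi * P, i.e.:
  pi_0 = 4/7*pi_0 + 2/7*pi_1 + 5/7*pi_2
  pi_1 = 2/7*pi_0 + 2/7*pi_1 + 1/7*pi_2
  pi_2 = 1/7*pi_0 + 3/7*pi_1 + 1/7*pi_2
with normalization: pi_0 + pi_1 + pi_2 = 1.

Using the first 2 balance equations plus normalization, the linear system A*pi = b is:
  [-3/7, 2/7, 5/7] . pi = 0
  [2/7, -5/7, 1/7] . pi = 0
  [1, 1, 1] . pi = 1

Solving yields:
  pi_0 = 9/17
  pi_1 = 13/51
  pi_2 = 11/51

Verification (pi * P):
  9/17*4/7 + 13/51*2/7 + 11/51*5/7 = 9/17 = pi_0  (ok)
  9/17*2/7 + 13/51*2/7 + 11/51*1/7 = 13/51 = pi_1  (ok)
  9/17*1/7 + 13/51*3/7 + 11/51*1/7 = 11/51 = pi_2  (ok)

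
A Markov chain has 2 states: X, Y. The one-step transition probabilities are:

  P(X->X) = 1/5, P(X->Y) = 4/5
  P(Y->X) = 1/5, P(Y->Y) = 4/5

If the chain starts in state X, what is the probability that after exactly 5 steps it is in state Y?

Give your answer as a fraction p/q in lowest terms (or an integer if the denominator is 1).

Answer: 4/5

Derivation:
Computing P^5 by repeated multiplication:
P^1 =
  X: [1/5, 4/5]
  Y: [1/5, 4/5]
P^2 =
  X: [1/5, 4/5]
  Y: [1/5, 4/5]
P^3 =
  X: [1/5, 4/5]
  Y: [1/5, 4/5]
P^4 =
  X: [1/5, 4/5]
  Y: [1/5, 4/5]
P^5 =
  X: [1/5, 4/5]
  Y: [1/5, 4/5]

(P^5)[X -> Y] = 4/5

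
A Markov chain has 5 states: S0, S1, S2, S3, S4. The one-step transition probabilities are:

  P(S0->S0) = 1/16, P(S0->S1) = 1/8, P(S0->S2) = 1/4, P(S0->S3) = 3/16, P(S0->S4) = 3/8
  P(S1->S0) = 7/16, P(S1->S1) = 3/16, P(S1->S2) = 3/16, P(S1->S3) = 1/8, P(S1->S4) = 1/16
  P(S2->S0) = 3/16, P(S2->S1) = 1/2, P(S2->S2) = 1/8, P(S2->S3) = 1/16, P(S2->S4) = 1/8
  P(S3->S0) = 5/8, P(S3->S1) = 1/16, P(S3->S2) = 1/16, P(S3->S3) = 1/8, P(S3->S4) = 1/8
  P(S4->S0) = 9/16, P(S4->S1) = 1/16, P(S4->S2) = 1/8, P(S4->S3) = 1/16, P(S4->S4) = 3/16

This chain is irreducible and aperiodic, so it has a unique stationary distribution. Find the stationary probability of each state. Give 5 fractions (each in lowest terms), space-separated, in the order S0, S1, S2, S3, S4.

Answer: 8733/27044 1210/6761 4569/27044 1645/13522 1403/6761

Derivation:
The stationary distribution satisfies pi = pi * P, i.e.:
  pi_S0 = 1/16*pi_S0 + 7/16*pi_S1 + 3/16*pi_S2 + 5/8*pi_S3 + 9/16*pi_S4
  pi_S1 = 1/8*pi_S0 + 3/16*pi_S1 + 1/2*pi_S2 + 1/16*pi_S3 + 1/16*pi_S4
  pi_S2 = 1/4*pi_S0 + 3/16*pi_S1 + 1/8*pi_S2 + 1/16*pi_S3 + 1/8*pi_S4
  pi_S3 = 3/16*pi_S0 + 1/8*pi_S1 + 1/16*pi_S2 + 1/8*pi_S3 + 1/16*pi_S4
  pi_S4 = 3/8*pi_S0 + 1/16*pi_S1 + 1/8*pi_S2 + 1/8*pi_S3 + 3/16*pi_S4
with normalization: pi_S0 + pi_S1 + pi_S2 + pi_S3 + pi_S4 = 1.

Using the first 4 balance equations plus normalization, the linear system A*pi = b is:
  [-15/16, 7/16, 3/16, 5/8, 9/16] . pi = 0
  [1/8, -13/16, 1/2, 1/16, 1/16] . pi = 0
  [1/4, 3/16, -7/8, 1/16, 1/8] . pi = 0
  [3/16, 1/8, 1/16, -7/8, 1/16] . pi = 0
  [1, 1, 1, 1, 1] . pi = 1

Solving yields:
  pi_S0 = 8733/27044
  pi_S1 = 1210/6761
  pi_S2 = 4569/27044
  pi_S3 = 1645/13522
  pi_S4 = 1403/6761

Verification (pi * P):
  8733/27044*1/16 + 1210/6761*7/16 + 4569/27044*3/16 + 1645/13522*5/8 + 1403/6761*9/16 = 8733/27044 = pi_S0  (ok)
  8733/27044*1/8 + 1210/6761*3/16 + 4569/27044*1/2 + 1645/13522*1/16 + 1403/6761*1/16 = 1210/6761 = pi_S1  (ok)
  8733/27044*1/4 + 1210/6761*3/16 + 4569/27044*1/8 + 1645/13522*1/16 + 1403/6761*1/8 = 4569/27044 = pi_S2  (ok)
  8733/27044*3/16 + 1210/6761*1/8 + 4569/27044*1/16 + 1645/13522*1/8 + 1403/6761*1/16 = 1645/13522 = pi_S3  (ok)
  8733/27044*3/8 + 1210/6761*1/16 + 4569/27044*1/8 + 1645/13522*1/8 + 1403/6761*3/16 = 1403/6761 = pi_S4  (ok)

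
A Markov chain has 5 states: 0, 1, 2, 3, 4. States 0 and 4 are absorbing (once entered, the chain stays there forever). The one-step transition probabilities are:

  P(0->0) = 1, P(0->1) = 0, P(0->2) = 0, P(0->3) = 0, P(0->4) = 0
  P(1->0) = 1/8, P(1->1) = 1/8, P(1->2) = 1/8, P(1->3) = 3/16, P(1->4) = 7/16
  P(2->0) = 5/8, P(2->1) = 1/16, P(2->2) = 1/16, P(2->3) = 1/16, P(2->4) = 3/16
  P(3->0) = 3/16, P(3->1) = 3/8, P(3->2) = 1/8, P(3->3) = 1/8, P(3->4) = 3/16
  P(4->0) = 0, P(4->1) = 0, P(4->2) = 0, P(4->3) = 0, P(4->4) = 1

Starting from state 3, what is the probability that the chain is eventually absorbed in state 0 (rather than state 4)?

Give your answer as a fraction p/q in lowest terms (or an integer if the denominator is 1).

Answer: 302/649

Derivation:
Let a_i = P(absorbed in 0 | start in state i).
Boundary conditions: a_0 = 1, a_4 = 0.
For each transient state i, a_i = sum_j P(i->j) * a_j:
  a_1 = 1/8*a_0 + 1/8*a_1 + 1/8*a_2 + 3/16*a_3 + 7/16*a_4
  a_2 = 5/8*a_0 + 1/16*a_1 + 1/16*a_2 + 1/16*a_3 + 3/16*a_4
  a_3 = 3/16*a_0 + 3/8*a_1 + 1/8*a_2 + 1/8*a_3 + 3/16*a_4

Substituting a_0 = 1 and a_4 = 0, rearrange to (I - Q) a = r where r[i] = P(i -> 0):
  [7/8, -1/8, -3/16] . (a_1, a_2, a_3) = 1/8
  [-1/16, 15/16, -1/16] . (a_1, a_2, a_3) = 5/8
  [-3/8, -1/8, 7/8] . (a_1, a_2, a_3) = 3/16

Solving yields:
  a_1 = 897/2596
  a_2 = 1871/2596
  a_3 = 302/649

Starting state is 3, so the absorption probability is a_3 = 302/649.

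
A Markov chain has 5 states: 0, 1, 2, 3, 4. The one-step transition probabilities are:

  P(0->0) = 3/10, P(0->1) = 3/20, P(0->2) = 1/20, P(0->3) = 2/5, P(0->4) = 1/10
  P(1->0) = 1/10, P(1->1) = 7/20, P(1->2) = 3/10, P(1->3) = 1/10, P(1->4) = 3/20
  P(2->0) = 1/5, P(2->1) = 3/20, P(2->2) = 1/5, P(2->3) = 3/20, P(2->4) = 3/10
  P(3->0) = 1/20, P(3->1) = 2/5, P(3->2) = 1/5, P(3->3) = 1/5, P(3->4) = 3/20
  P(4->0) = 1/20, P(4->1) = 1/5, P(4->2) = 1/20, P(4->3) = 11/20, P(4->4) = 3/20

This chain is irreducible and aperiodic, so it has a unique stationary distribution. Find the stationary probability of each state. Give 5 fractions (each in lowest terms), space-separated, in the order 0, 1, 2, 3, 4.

Answer: 1867/15334 2113/7667 2815/15334 3797/15334 239/1394

Derivation:
The stationary distribution satisfies pi = pi * P, i.e.:
  pi_0 = 3/10*pi_0 + 1/10*pi_1 + 1/5*pi_2 + 1/20*pi_3 + 1/20*pi_4
  pi_1 = 3/20*pi_0 + 7/20*pi_1 + 3/20*pi_2 + 2/5*pi_3 + 1/5*pi_4
  pi_2 = 1/20*pi_0 + 3/10*pi_1 + 1/5*pi_2 + 1/5*pi_3 + 1/20*pi_4
  pi_3 = 2/5*pi_0 + 1/10*pi_1 + 3/20*pi_2 + 1/5*pi_3 + 11/20*pi_4
  pi_4 = 1/10*pi_0 + 3/20*pi_1 + 3/10*pi_2 + 3/20*pi_3 + 3/20*pi_4
with normalization: pi_0 + pi_1 + pi_2 + pi_3 + pi_4 = 1.

Using the first 4 balance equations plus normalization, the linear system A*pi = b is:
  [-7/10, 1/10, 1/5, 1/20, 1/20] . pi = 0
  [3/20, -13/20, 3/20, 2/5, 1/5] . pi = 0
  [1/20, 3/10, -4/5, 1/5, 1/20] . pi = 0
  [2/5, 1/10, 3/20, -4/5, 11/20] . pi = 0
  [1, 1, 1, 1, 1] . pi = 1

Solving yields:
  pi_0 = 1867/15334
  pi_1 = 2113/7667
  pi_2 = 2815/15334
  pi_3 = 3797/15334
  pi_4 = 239/1394

Verification (pi * P):
  1867/15334*3/10 + 2113/7667*1/10 + 2815/15334*1/5 + 3797/15334*1/20 + 239/1394*1/20 = 1867/15334 = pi_0  (ok)
  1867/15334*3/20 + 2113/7667*7/20 + 2815/15334*3/20 + 3797/15334*2/5 + 239/1394*1/5 = 2113/7667 = pi_1  (ok)
  1867/15334*1/20 + 2113/7667*3/10 + 2815/15334*1/5 + 3797/15334*1/5 + 239/1394*1/20 = 2815/15334 = pi_2  (ok)
  1867/15334*2/5 + 2113/7667*1/10 + 2815/15334*3/20 + 3797/15334*1/5 + 239/1394*11/20 = 3797/15334 = pi_3  (ok)
  1867/15334*1/10 + 2113/7667*3/20 + 2815/15334*3/10 + 3797/15334*3/20 + 239/1394*3/20 = 239/1394 = pi_4  (ok)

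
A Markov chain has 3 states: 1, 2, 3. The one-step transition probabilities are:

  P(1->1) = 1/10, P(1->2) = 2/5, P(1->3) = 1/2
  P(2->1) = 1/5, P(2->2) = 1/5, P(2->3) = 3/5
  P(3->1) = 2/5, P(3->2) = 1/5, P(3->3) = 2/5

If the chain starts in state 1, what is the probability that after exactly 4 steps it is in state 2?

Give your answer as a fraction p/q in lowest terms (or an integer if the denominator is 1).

Answer: 1269/5000

Derivation:
Computing P^4 by repeated multiplication:
P^1 =
  1: [1/10, 2/5, 1/2]
  2: [1/5, 1/5, 3/5]
  3: [2/5, 1/5, 2/5]
P^2 =
  1: [29/100, 11/50, 49/100]
  2: [3/10, 6/25, 23/50]
  3: [6/25, 7/25, 12/25]
P^3 =
  1: [269/1000, 129/500, 473/1000]
  2: [131/500, 13/50, 239/500]
  3: [34/125, 31/125, 12/25]
P^4 =
  1: [2677/10000, 1269/5000, 957/2000]
  2: [1347/5000, 631/2500, 2391/5000]
  3: [168/625, 159/625, 298/625]

(P^4)[1 -> 2] = 1269/5000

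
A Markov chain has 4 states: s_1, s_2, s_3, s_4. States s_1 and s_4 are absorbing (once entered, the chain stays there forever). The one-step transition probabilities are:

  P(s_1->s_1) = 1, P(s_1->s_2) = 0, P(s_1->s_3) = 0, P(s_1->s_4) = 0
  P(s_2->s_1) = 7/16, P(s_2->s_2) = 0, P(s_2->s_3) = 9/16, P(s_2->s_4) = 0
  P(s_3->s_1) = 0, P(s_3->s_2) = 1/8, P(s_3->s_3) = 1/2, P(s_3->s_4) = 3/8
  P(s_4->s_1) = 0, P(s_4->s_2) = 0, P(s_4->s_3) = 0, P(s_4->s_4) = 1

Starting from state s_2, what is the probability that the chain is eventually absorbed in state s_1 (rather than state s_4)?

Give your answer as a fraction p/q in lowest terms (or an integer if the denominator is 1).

Let a_i = P(absorbed in s_1 | start in state i).
Boundary conditions: a_s_1 = 1, a_s_4 = 0.
For each transient state i, a_i = sum_j P(i->j) * a_j:
  a_s_2 = 7/16*a_s_1 + 0*a_s_2 + 9/16*a_s_3 + 0*a_s_4
  a_s_3 = 0*a_s_1 + 1/8*a_s_2 + 1/2*a_s_3 + 3/8*a_s_4

Substituting a_s_1 = 1 and a_s_4 = 0, rearrange to (I - Q) a = r where r[i] = P(i -> s_1):
  [1, -9/16] . (a_s_2, a_s_3) = 7/16
  [-1/8, 1/2] . (a_s_2, a_s_3) = 0

Solving yields:
  a_s_2 = 28/55
  a_s_3 = 7/55

Starting state is s_2, so the absorption probability is a_s_2 = 28/55.

Answer: 28/55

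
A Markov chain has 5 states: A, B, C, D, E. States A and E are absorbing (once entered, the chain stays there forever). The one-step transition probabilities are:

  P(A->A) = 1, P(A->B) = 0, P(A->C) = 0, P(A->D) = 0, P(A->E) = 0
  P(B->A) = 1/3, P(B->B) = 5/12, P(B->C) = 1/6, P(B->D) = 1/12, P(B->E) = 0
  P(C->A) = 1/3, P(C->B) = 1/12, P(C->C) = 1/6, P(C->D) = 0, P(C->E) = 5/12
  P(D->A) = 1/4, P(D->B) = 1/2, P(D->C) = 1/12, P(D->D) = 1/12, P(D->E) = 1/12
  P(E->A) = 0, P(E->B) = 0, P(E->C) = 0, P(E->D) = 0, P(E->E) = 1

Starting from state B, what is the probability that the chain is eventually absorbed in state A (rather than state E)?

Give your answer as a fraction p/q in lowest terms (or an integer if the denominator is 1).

Let a_i = P(absorbed in A | start in state i).
Boundary conditions: a_A = 1, a_E = 0.
For each transient state i, a_i = sum_j P(i->j) * a_j:
  a_B = 1/3*a_A + 5/12*a_B + 1/6*a_C + 1/12*a_D + 0*a_E
  a_C = 1/3*a_A + 1/12*a_B + 1/6*a_C + 0*a_D + 5/12*a_E
  a_D = 1/4*a_A + 1/2*a_B + 1/12*a_C + 1/12*a_D + 1/12*a_E

Substituting a_A = 1 and a_E = 0, rearrange to (I - Q) a = r where r[i] = P(i -> A):
  [7/12, -1/6, -1/12] . (a_B, a_C, a_D) = 1/3
  [-1/12, 5/6, 0] . (a_B, a_C, a_D) = 1/3
  [-1/2, -1/12, 11/12] . (a_B, a_C, a_D) = 1/4

Solving yields:
  a_B = 562/687
  a_C = 331/687
  a_D = 524/687

Starting state is B, so the absorption probability is a_B = 562/687.

Answer: 562/687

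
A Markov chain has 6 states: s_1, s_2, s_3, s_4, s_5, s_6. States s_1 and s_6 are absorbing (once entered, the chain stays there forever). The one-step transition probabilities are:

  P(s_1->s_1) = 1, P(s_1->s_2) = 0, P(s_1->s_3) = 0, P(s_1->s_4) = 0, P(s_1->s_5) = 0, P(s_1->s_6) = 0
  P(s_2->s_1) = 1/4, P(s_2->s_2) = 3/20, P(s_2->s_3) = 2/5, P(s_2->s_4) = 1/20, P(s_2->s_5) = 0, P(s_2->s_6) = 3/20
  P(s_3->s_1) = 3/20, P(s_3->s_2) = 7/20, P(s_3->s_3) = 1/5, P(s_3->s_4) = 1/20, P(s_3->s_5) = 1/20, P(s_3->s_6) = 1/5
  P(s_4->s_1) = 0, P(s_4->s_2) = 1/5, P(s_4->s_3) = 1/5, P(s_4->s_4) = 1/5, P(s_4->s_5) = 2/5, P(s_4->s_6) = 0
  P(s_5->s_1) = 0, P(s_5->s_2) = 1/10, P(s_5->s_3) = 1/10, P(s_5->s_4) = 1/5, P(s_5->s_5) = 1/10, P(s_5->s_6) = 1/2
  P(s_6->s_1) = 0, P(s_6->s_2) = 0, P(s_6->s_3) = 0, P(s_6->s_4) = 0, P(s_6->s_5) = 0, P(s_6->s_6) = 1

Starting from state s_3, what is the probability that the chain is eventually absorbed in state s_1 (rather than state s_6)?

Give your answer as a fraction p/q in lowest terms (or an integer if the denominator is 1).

Answer: 1402/3117

Derivation:
Let a_i = P(absorbed in s_1 | start in state i).
Boundary conditions: a_s_1 = 1, a_s_6 = 0.
For each transient state i, a_i = sum_j P(i->j) * a_j:
  a_s_2 = 1/4*a_s_1 + 3/20*a_s_2 + 2/5*a_s_3 + 1/20*a_s_4 + 0*a_s_5 + 3/20*a_s_6
  a_s_3 = 3/20*a_s_1 + 7/20*a_s_2 + 1/5*a_s_3 + 1/20*a_s_4 + 1/20*a_s_5 + 1/5*a_s_6
  a_s_4 = 0*a_s_1 + 1/5*a_s_2 + 1/5*a_s_3 + 1/5*a_s_4 + 2/5*a_s_5 + 0*a_s_6
  a_s_5 = 0*a_s_1 + 1/10*a_s_2 + 1/10*a_s_3 + 1/5*a_s_4 + 1/10*a_s_5 + 1/2*a_s_6

Substituting a_s_1 = 1 and a_s_6 = 0, rearrange to (I - Q) a = r where r[i] = P(i -> s_1):
  [17/20, -2/5, -1/20, 0] . (a_s_2, a_s_3, a_s_4, a_s_5) = 1/4
  [-7/20, 4/5, -1/20, -1/20] . (a_s_2, a_s_3, a_s_4, a_s_5) = 3/20
  [-1/5, -1/5, 4/5, -2/5] . (a_s_2, a_s_3, a_s_4, a_s_5) = 0
  [-1/10, -1/10, -1/5, 9/10] . (a_s_2, a_s_3, a_s_4, a_s_5) = 0

Solving yields:
  a_s_2 = 546/1039
  a_s_3 = 1402/3117
  a_s_4 = 1045/3117
  a_s_5 = 190/1039

Starting state is s_3, so the absorption probability is a_s_3 = 1402/3117.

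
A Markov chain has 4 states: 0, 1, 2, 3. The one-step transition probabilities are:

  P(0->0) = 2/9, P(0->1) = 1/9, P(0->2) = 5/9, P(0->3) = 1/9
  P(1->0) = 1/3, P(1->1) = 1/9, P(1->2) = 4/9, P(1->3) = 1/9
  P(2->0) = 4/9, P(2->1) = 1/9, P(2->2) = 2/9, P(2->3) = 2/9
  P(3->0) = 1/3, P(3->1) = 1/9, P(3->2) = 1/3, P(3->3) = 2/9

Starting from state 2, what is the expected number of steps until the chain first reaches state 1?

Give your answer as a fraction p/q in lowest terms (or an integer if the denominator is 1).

Answer: 9

Derivation:
Let h_i = expected steps to first reach 1 from state i.
Boundary: h_1 = 0.
First-step equations for the other states:
  h_0 = 1 + 2/9*h_0 + 1/9*h_1 + 5/9*h_2 + 1/9*h_3
  h_2 = 1 + 4/9*h_0 + 1/9*h_1 + 2/9*h_2 + 2/9*h_3
  h_3 = 1 + 1/3*h_0 + 1/9*h_1 + 1/3*h_2 + 2/9*h_3

Substituting h_1 = 0 and rearranging gives the linear system (I - Q) h = 1:
  [7/9, -5/9, -1/9] . (h_0, h_2, h_3) = 1
  [-4/9, 7/9, -2/9] . (h_0, h_2, h_3) = 1
  [-1/3, -1/3, 7/9] . (h_0, h_2, h_3) = 1

Solving yields:
  h_0 = 9
  h_2 = 9
  h_3 = 9

Starting state is 2, so the expected hitting time is h_2 = 9.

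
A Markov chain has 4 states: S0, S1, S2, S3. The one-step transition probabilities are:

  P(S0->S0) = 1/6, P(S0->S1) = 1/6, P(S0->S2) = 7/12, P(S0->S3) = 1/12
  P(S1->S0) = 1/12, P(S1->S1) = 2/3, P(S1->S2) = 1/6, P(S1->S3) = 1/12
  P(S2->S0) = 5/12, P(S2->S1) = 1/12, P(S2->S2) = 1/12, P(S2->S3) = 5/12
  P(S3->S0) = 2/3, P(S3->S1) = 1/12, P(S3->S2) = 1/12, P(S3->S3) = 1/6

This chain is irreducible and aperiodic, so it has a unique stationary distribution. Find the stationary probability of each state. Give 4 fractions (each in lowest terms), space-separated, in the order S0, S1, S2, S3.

Answer: 126/419 109/419 107/419 77/419

Derivation:
The stationary distribution satisfies pi = pi * P, i.e.:
  pi_S0 = 1/6*pi_S0 + 1/12*pi_S1 + 5/12*pi_S2 + 2/3*pi_S3
  pi_S1 = 1/6*pi_S0 + 2/3*pi_S1 + 1/12*pi_S2 + 1/12*pi_S3
  pi_S2 = 7/12*pi_S0 + 1/6*pi_S1 + 1/12*pi_S2 + 1/12*pi_S3
  pi_S3 = 1/12*pi_S0 + 1/12*pi_S1 + 5/12*pi_S2 + 1/6*pi_S3
with normalization: pi_S0 + pi_S1 + pi_S2 + pi_S3 = 1.

Using the first 3 balance equations plus normalization, the linear system A*pi = b is:
  [-5/6, 1/12, 5/12, 2/3] . pi = 0
  [1/6, -1/3, 1/12, 1/12] . pi = 0
  [7/12, 1/6, -11/12, 1/12] . pi = 0
  [1, 1, 1, 1] . pi = 1

Solving yields:
  pi_S0 = 126/419
  pi_S1 = 109/419
  pi_S2 = 107/419
  pi_S3 = 77/419

Verification (pi * P):
  126/419*1/6 + 109/419*1/12 + 107/419*5/12 + 77/419*2/3 = 126/419 = pi_S0  (ok)
  126/419*1/6 + 109/419*2/3 + 107/419*1/12 + 77/419*1/12 = 109/419 = pi_S1  (ok)
  126/419*7/12 + 109/419*1/6 + 107/419*1/12 + 77/419*1/12 = 107/419 = pi_S2  (ok)
  126/419*1/12 + 109/419*1/12 + 107/419*5/12 + 77/419*1/6 = 77/419 = pi_S3  (ok)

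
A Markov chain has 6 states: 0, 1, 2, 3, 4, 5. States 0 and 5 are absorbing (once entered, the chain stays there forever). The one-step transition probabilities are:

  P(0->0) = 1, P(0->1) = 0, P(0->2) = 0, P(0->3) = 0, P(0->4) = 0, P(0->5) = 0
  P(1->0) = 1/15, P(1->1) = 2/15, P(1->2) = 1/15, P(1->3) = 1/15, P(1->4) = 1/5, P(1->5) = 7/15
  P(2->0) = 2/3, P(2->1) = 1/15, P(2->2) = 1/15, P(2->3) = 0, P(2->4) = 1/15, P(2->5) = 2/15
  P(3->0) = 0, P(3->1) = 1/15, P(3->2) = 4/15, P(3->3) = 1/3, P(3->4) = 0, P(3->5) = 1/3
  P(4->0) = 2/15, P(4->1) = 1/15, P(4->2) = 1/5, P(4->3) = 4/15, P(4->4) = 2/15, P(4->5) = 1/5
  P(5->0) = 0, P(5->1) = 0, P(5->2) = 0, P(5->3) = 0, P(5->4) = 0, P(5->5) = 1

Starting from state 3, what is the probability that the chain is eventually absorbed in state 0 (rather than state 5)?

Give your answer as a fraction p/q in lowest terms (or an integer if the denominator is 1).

Let a_i = P(absorbed in 0 | start in state i).
Boundary conditions: a_0 = 1, a_5 = 0.
For each transient state i, a_i = sum_j P(i->j) * a_j:
  a_1 = 1/15*a_0 + 2/15*a_1 + 1/15*a_2 + 1/15*a_3 + 1/5*a_4 + 7/15*a_5
  a_2 = 2/3*a_0 + 1/15*a_1 + 1/15*a_2 + 0*a_3 + 1/15*a_4 + 2/15*a_5
  a_3 = 0*a_0 + 1/15*a_1 + 4/15*a_2 + 1/3*a_3 + 0*a_4 + 1/3*a_5
  a_4 = 2/15*a_0 + 1/15*a_1 + 1/5*a_2 + 4/15*a_3 + 2/15*a_4 + 1/5*a_5

Substituting a_0 = 1 and a_5 = 0, rearrange to (I - Q) a = r where r[i] = P(i -> 0):
  [13/15, -1/15, -1/15, -1/5] . (a_1, a_2, a_3, a_4) = 1/15
  [-1/15, 14/15, 0, -1/15] . (a_1, a_2, a_3, a_4) = 2/3
  [-1/15, -4/15, 2/3, 0] . (a_1, a_2, a_3, a_4) = 0
  [-1/15, -1/5, -4/15, 13/15] . (a_1, a_2, a_3, a_4) = 2/15

Solving yields:
  a_1 = 5842/21957
  a_2 = 5604/7319
  a_3 = 7309/21957
  a_4 = 9956/21957

Starting state is 3, so the absorption probability is a_3 = 7309/21957.

Answer: 7309/21957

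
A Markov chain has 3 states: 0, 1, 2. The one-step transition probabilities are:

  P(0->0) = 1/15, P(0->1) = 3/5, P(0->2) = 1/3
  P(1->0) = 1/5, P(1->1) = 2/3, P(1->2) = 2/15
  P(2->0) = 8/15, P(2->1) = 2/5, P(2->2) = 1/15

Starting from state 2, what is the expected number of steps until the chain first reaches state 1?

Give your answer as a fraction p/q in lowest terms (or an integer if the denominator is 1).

Let h_i = expected steps to first reach 1 from state i.
Boundary: h_1 = 0.
First-step equations for the other states:
  h_0 = 1 + 1/15*h_0 + 3/5*h_1 + 1/3*h_2
  h_2 = 1 + 8/15*h_0 + 2/5*h_1 + 1/15*h_2

Substituting h_1 = 0 and rearranging gives the linear system (I - Q) h = 1:
  [14/15, -1/3] . (h_0, h_2) = 1
  [-8/15, 14/15] . (h_0, h_2) = 1

Solving yields:
  h_0 = 95/52
  h_2 = 55/26

Starting state is 2, so the expected hitting time is h_2 = 55/26.

Answer: 55/26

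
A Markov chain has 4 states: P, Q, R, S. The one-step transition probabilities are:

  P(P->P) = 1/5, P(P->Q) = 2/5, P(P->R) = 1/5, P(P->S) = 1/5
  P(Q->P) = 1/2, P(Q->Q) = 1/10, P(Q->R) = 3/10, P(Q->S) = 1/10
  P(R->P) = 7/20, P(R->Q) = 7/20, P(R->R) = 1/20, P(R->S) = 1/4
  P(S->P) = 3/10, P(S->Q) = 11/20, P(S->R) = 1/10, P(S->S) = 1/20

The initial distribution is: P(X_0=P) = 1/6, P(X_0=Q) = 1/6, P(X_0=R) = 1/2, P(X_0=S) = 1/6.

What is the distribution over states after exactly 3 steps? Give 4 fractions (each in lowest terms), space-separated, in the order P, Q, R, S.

Propagating the distribution step by step (d_{t+1} = d_t * P):
d_0 = (P=1/6, Q=1/6, R=1/2, S=1/6)
  d_1[P] = 1/6*1/5 + 1/6*1/2 + 1/2*7/20 + 1/6*3/10 = 41/120
  d_1[Q] = 1/6*2/5 + 1/6*1/10 + 1/2*7/20 + 1/6*11/20 = 7/20
  d_1[R] = 1/6*1/5 + 1/6*3/10 + 1/2*1/20 + 1/6*1/10 = 1/8
  d_1[S] = 1/6*1/5 + 1/6*1/10 + 1/2*1/4 + 1/6*1/20 = 11/60
d_1 = (P=41/120, Q=7/20, R=1/8, S=11/60)
  d_2[P] = 41/120*1/5 + 7/20*1/2 + 1/8*7/20 + 11/60*3/10 = 821/2400
  d_2[Q] = 41/120*2/5 + 7/20*1/10 + 1/8*7/20 + 11/60*11/20 = 253/800
  d_2[R] = 41/120*1/5 + 7/20*3/10 + 1/8*1/20 + 11/60*1/10 = 19/96
  d_2[S] = 41/120*1/5 + 7/20*1/10 + 1/8*1/4 + 11/60*1/20 = 23/160
d_2 = (P=821/2400, Q=253/800, R=19/96, S=23/160)
  d_3[P] = 821/2400*1/5 + 253/800*1/2 + 19/96*7/20 + 23/160*3/10 = 5423/16000
  d_3[Q] = 821/2400*2/5 + 253/800*1/10 + 19/96*7/20 + 23/160*11/20 = 7603/24000
  d_3[R] = 821/2400*1/5 + 253/800*3/10 + 19/96*1/20 + 23/160*1/10 = 3001/16000
  d_3[S] = 821/2400*1/5 + 253/800*1/10 + 19/96*1/4 + 23/160*1/20 = 3761/24000
d_3 = (P=5423/16000, Q=7603/24000, R=3001/16000, S=3761/24000)

Answer: 5423/16000 7603/24000 3001/16000 3761/24000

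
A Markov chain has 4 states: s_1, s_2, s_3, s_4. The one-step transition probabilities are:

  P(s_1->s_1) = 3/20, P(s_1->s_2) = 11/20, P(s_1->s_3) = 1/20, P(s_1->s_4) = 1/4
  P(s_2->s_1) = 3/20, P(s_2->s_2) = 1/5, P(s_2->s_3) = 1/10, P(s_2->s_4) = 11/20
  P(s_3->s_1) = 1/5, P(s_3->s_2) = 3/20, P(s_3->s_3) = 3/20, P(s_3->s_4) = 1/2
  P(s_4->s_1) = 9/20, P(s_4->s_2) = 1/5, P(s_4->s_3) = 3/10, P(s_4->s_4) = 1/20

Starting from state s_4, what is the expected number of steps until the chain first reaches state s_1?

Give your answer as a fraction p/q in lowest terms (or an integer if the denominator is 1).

Let h_i = expected steps to first reach s_1 from state i.
Boundary: h_s_1 = 0.
First-step equations for the other states:
  h_s_2 = 1 + 3/20*h_s_1 + 1/5*h_s_2 + 1/10*h_s_3 + 11/20*h_s_4
  h_s_3 = 1 + 1/5*h_s_1 + 3/20*h_s_2 + 3/20*h_s_3 + 1/2*h_s_4
  h_s_4 = 1 + 9/20*h_s_1 + 1/5*h_s_2 + 3/10*h_s_3 + 1/20*h_s_4

Substituting h_s_1 = 0 and rearranging gives the linear system (I - Q) h = 1:
  [4/5, -1/10, -11/20] . (h_s_2, h_s_3, h_s_4) = 1
  [-3/20, 17/20, -1/2] . (h_s_2, h_s_3, h_s_4) = 1
  [-1/5, -3/10, 19/20] . (h_s_2, h_s_3, h_s_4) = 1

Solving yields:
  h_s_2 = 2870/767
  h_s_3 = 2750/767
  h_s_4 = 2280/767

Starting state is s_4, so the expected hitting time is h_s_4 = 2280/767.

Answer: 2280/767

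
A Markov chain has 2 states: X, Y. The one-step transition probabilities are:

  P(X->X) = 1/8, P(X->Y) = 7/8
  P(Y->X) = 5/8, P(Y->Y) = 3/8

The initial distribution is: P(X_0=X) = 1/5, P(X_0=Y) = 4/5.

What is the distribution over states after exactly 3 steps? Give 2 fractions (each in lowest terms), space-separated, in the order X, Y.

Propagating the distribution step by step (d_{t+1} = d_t * P):
d_0 = (X=1/5, Y=4/5)
  d_1[X] = 1/5*1/8 + 4/5*5/8 = 21/40
  d_1[Y] = 1/5*7/8 + 4/5*3/8 = 19/40
d_1 = (X=21/40, Y=19/40)
  d_2[X] = 21/40*1/8 + 19/40*5/8 = 29/80
  d_2[Y] = 21/40*7/8 + 19/40*3/8 = 51/80
d_2 = (X=29/80, Y=51/80)
  d_3[X] = 29/80*1/8 + 51/80*5/8 = 71/160
  d_3[Y] = 29/80*7/8 + 51/80*3/8 = 89/160
d_3 = (X=71/160, Y=89/160)

Answer: 71/160 89/160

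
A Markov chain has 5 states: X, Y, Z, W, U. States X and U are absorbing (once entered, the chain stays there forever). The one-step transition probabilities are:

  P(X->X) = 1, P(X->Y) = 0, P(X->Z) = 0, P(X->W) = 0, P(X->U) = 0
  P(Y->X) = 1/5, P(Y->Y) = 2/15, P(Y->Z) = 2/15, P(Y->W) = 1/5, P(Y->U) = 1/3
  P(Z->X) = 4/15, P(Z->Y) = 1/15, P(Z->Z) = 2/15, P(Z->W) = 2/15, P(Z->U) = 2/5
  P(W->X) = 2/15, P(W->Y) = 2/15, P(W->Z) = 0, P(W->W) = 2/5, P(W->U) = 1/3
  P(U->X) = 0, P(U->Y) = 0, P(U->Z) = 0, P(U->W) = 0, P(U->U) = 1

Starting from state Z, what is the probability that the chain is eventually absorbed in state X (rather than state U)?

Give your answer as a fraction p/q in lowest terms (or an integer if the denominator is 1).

Let a_i = P(absorbed in X | start in state i).
Boundary conditions: a_X = 1, a_U = 0.
For each transient state i, a_i = sum_j P(i->j) * a_j:
  a_Y = 1/5*a_X + 2/15*a_Y + 2/15*a_Z + 1/5*a_W + 1/3*a_U
  a_Z = 4/15*a_X + 1/15*a_Y + 2/15*a_Z + 2/15*a_W + 2/5*a_U
  a_W = 2/15*a_X + 2/15*a_Y + 0*a_Z + 2/5*a_W + 1/3*a_U

Substituting a_X = 1 and a_U = 0, rearrange to (I - Q) a = r where r[i] = P(i -> X):
  [13/15, -2/15, -1/5] . (a_Y, a_Z, a_W) = 1/5
  [-1/15, 13/15, -2/15] . (a_Y, a_Z, a_W) = 4/15
  [-2/15, 0, 3/5] . (a_Y, a_Z, a_W) = 2/15

Solving yields:
  a_Y = 509/1417
  a_Z = 541/1417
  a_W = 428/1417

Starting state is Z, so the absorption probability is a_Z = 541/1417.

Answer: 541/1417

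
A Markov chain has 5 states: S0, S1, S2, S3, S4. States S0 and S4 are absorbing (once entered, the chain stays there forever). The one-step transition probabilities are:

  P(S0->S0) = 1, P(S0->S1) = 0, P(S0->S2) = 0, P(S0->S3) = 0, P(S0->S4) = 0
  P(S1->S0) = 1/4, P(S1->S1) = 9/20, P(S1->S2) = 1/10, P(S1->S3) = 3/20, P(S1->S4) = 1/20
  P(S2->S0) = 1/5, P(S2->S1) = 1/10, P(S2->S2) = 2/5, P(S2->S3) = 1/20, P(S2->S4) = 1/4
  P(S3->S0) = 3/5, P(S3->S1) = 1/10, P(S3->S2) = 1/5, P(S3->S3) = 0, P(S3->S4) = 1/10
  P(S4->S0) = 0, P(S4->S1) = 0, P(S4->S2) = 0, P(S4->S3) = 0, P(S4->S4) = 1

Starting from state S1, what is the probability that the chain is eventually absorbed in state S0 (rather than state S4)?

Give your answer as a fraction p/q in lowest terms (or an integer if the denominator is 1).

Answer: 461/604

Derivation:
Let a_i = P(absorbed in S0 | start in state i).
Boundary conditions: a_S0 = 1, a_S4 = 0.
For each transient state i, a_i = sum_j P(i->j) * a_j:
  a_S1 = 1/4*a_S0 + 9/20*a_S1 + 1/10*a_S2 + 3/20*a_S3 + 1/20*a_S4
  a_S2 = 1/5*a_S0 + 1/10*a_S1 + 2/5*a_S2 + 1/20*a_S3 + 1/4*a_S4
  a_S3 = 3/5*a_S0 + 1/10*a_S1 + 1/5*a_S2 + 0*a_S3 + 1/10*a_S4

Substituting a_S0 = 1 and a_S4 = 0, rearrange to (I - Q) a = r where r[i] = P(i -> S0):
  [11/20, -1/10, -3/20] . (a_S1, a_S2, a_S3) = 1/4
  [-1/10, 3/5, -1/20] . (a_S1, a_S2, a_S3) = 1/5
  [-1/10, -1/5, 1] . (a_S1, a_S2, a_S3) = 3/5

Solving yields:
  a_S1 = 461/604
  a_S2 = 635/1208
  a_S3 = 118/151

Starting state is S1, so the absorption probability is a_S1 = 461/604.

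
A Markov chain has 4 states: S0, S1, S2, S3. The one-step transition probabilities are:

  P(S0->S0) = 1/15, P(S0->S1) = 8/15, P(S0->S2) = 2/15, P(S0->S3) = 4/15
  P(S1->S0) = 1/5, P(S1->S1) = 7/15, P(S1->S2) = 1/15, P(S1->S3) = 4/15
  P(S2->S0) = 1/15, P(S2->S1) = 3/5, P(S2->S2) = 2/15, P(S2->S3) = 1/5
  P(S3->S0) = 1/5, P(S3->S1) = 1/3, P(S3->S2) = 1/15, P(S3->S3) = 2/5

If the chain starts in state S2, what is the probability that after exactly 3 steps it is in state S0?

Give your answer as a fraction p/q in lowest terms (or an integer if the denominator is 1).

Answer: 187/1125

Derivation:
Computing P^3 by repeated multiplication:
P^1 =
  S0: [1/15, 8/15, 2/15, 4/15]
  S1: [1/5, 7/15, 1/15, 4/15]
  S2: [1/15, 3/5, 2/15, 1/5]
  S3: [1/5, 1/3, 1/15, 2/5]
P^2 =
  S0: [13/75, 34/75, 2/25, 22/75]
  S1: [37/225, 34/75, 19/225, 67/225]
  S2: [13/75, 104/225, 2/25, 64/225]
  S3: [37/225, 98/225, 19/225, 71/225]
P^3 =
  S0: [187/1125, 506/1125, 94/1125, 338/1125]
  S1: [563/3375, 1516/3375, 281/3375, 203/675]
  S2: [187/1125, 1522/3375, 94/1125, 202/675]
  S3: [563/3375, 1508/3375, 281/3375, 341/1125]

(P^3)[S2 -> S0] = 187/1125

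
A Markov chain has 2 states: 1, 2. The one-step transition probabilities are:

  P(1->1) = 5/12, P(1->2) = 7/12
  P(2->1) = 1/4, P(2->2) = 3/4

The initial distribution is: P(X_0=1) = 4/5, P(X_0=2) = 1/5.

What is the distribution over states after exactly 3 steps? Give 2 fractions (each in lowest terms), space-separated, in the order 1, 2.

Propagating the distribution step by step (d_{t+1} = d_t * P):
d_0 = (1=4/5, 2=1/5)
  d_1[1] = 4/5*5/12 + 1/5*1/4 = 23/60
  d_1[2] = 4/5*7/12 + 1/5*3/4 = 37/60
d_1 = (1=23/60, 2=37/60)
  d_2[1] = 23/60*5/12 + 37/60*1/4 = 113/360
  d_2[2] = 23/60*7/12 + 37/60*3/4 = 247/360
d_2 = (1=113/360, 2=247/360)
  d_3[1] = 113/360*5/12 + 247/360*1/4 = 653/2160
  d_3[2] = 113/360*7/12 + 247/360*3/4 = 1507/2160
d_3 = (1=653/2160, 2=1507/2160)

Answer: 653/2160 1507/2160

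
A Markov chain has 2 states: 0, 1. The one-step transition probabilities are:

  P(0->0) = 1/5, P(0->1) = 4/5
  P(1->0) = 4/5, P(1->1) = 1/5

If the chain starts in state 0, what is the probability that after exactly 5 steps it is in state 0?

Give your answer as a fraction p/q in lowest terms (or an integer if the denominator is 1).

Computing P^5 by repeated multiplication:
P^1 =
  0: [1/5, 4/5]
  1: [4/5, 1/5]
P^2 =
  0: [17/25, 8/25]
  1: [8/25, 17/25]
P^3 =
  0: [49/125, 76/125]
  1: [76/125, 49/125]
P^4 =
  0: [353/625, 272/625]
  1: [272/625, 353/625]
P^5 =
  0: [1441/3125, 1684/3125]
  1: [1684/3125, 1441/3125]

(P^5)[0 -> 0] = 1441/3125

Answer: 1441/3125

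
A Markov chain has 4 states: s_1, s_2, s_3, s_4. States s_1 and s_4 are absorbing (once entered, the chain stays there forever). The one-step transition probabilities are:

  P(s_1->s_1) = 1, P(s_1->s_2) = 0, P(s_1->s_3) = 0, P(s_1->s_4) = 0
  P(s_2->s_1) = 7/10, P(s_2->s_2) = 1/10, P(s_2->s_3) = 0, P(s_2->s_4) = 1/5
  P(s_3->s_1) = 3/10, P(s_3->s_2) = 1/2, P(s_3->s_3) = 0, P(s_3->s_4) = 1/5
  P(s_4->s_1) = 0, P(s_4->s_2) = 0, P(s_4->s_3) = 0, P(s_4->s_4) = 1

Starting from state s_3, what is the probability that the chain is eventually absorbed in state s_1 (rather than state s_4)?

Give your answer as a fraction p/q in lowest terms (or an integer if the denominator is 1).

Let a_i = P(absorbed in s_1 | start in state i).
Boundary conditions: a_s_1 = 1, a_s_4 = 0.
For each transient state i, a_i = sum_j P(i->j) * a_j:
  a_s_2 = 7/10*a_s_1 + 1/10*a_s_2 + 0*a_s_3 + 1/5*a_s_4
  a_s_3 = 3/10*a_s_1 + 1/2*a_s_2 + 0*a_s_3 + 1/5*a_s_4

Substituting a_s_1 = 1 and a_s_4 = 0, rearrange to (I - Q) a = r where r[i] = P(i -> s_1):
  [9/10, 0] . (a_s_2, a_s_3) = 7/10
  [-1/2, 1] . (a_s_2, a_s_3) = 3/10

Solving yields:
  a_s_2 = 7/9
  a_s_3 = 31/45

Starting state is s_3, so the absorption probability is a_s_3 = 31/45.

Answer: 31/45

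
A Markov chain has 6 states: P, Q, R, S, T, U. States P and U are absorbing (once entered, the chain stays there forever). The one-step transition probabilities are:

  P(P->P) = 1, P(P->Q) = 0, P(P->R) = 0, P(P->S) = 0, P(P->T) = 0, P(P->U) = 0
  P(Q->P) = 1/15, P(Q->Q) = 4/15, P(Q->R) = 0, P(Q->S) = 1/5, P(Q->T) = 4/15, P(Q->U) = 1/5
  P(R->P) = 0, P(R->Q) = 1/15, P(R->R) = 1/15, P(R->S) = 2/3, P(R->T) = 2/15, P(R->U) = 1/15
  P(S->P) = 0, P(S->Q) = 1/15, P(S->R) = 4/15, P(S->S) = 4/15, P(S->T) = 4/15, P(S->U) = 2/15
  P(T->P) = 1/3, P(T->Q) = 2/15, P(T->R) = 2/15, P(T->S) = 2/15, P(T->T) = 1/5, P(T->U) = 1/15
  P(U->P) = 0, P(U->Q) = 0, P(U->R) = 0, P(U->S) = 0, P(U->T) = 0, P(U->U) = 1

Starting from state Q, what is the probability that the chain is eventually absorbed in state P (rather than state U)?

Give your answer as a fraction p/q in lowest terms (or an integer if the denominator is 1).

Let a_i = P(absorbed in P | start in state i).
Boundary conditions: a_P = 1, a_U = 0.
For each transient state i, a_i = sum_j P(i->j) * a_j:
  a_Q = 1/15*a_P + 4/15*a_Q + 0*a_R + 1/5*a_S + 4/15*a_T + 1/5*a_U
  a_R = 0*a_P + 1/15*a_Q + 1/15*a_R + 2/3*a_S + 2/15*a_T + 1/15*a_U
  a_S = 0*a_P + 1/15*a_Q + 4/15*a_R + 4/15*a_S + 4/15*a_T + 2/15*a_U
  a_T = 1/3*a_P + 2/15*a_Q + 2/15*a_R + 2/15*a_S + 1/5*a_T + 1/15*a_U

Substituting a_P = 1 and a_U = 0, rearrange to (I - Q) a = r where r[i] = P(i -> P):
  [11/15, 0, -1/5, -4/15] . (a_Q, a_R, a_S, a_T) = 1/15
  [-1/15, 14/15, -2/3, -2/15] . (a_Q, a_R, a_S, a_T) = 0
  [-1/15, -4/15, 11/15, -4/15] . (a_Q, a_R, a_S, a_T) = 0
  [-2/15, -2/15, -2/15, 4/5] . (a_Q, a_R, a_S, a_T) = 1/3

Solving yields:
  a_Q = 121/278
  a_R = 529/1251
  a_S = 1057/2502
  a_T = 1051/1668

Starting state is Q, so the absorption probability is a_Q = 121/278.

Answer: 121/278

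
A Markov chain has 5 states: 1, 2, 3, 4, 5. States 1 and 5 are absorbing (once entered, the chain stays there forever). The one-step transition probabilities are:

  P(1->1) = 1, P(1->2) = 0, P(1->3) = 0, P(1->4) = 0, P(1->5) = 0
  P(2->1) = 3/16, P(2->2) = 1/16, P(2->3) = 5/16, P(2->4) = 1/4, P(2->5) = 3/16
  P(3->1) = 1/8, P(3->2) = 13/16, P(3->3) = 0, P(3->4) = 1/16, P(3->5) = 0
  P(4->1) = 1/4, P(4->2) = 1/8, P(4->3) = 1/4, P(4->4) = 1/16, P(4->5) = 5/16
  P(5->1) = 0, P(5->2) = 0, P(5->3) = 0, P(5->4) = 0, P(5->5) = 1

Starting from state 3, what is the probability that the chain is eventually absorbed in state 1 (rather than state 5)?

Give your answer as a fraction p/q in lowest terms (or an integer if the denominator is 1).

Let a_i = P(absorbed in 1 | start in state i).
Boundary conditions: a_1 = 1, a_5 = 0.
For each transient state i, a_i = sum_j P(i->j) * a_j:
  a_2 = 3/16*a_1 + 1/16*a_2 + 5/16*a_3 + 1/4*a_4 + 3/16*a_5
  a_3 = 1/8*a_1 + 13/16*a_2 + 0*a_3 + 1/16*a_4 + 0*a_5
  a_4 = 1/4*a_1 + 1/8*a_2 + 1/4*a_3 + 1/16*a_4 + 5/16*a_5

Substituting a_1 = 1 and a_5 = 0, rearrange to (I - Q) a = r where r[i] = P(i -> 1):
  [15/16, -5/16, -1/4] . (a_2, a_3, a_4) = 3/16
  [-13/16, 1, -1/16] . (a_2, a_3, a_4) = 1/8
  [-1/8, -1/4, 15/16] . (a_2, a_3, a_4) = 1/4

Solving yields:
  a_2 = 1166/2219
  a_3 = 1293/2219
  a_4 = 156/317

Starting state is 3, so the absorption probability is a_3 = 1293/2219.

Answer: 1293/2219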